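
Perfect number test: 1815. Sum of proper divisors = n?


Proper divisors of 1815: 1, 3, 5, 11, 15, 33, 55, 121, 165, 363, 605
Sum = 1 + 3 + 5 + 11 + 15 + 33 + 55 + 121 + 165 + 363 + 605 = 1377

No, 1815 is not perfect (1377 ≠ 1815)


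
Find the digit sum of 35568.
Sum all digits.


3 + 5 + 5 + 6 + 8 = 27


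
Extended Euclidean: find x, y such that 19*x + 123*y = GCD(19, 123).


Tabular extended Euclidean (each row: r = 19*s + 123*t):
r=19, s=1, t=0
r=123, s=0, t=1
q=0: r=19, s=1, t=0   [19*(1) + 123*(0) = 19]
q=6: r=9, s=-6, t=1   [19*(-6) + 123*(1) = 9]
q=2: r=1, s=13, t=-2   [19*(13) + 123*(-2) = 1]
q=9: r=0, s=-123, t=19   [19*(-123) + 123*(19) = 0]
GCD = 1; from the row with r=1: x=13, y=-2
Check: 19*(13) + 123*(-2) = 247 - 246 = 1

GCD = 1, x = 13, y = -2


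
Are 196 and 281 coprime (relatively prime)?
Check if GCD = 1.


Euclidean algorithm:
281 = 1 * 196 + 85
196 = 2 * 85 + 26
85 = 3 * 26 + 7
26 = 3 * 7 + 5
7 = 1 * 5 + 2
5 = 2 * 2 + 1
2 = 2 * 1 + 0
GCD(196, 281) = 1

Yes, coprime (GCD = 1)


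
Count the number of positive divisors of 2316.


2316 = 2^2 × 3^1 × 193^1
d(2316) = (2+1) × (1+1) × (1+1) = 12

12 divisors


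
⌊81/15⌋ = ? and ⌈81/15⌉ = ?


81/15 = 5.4000
floor = 5
ceil = 6

floor = 5, ceil = 6


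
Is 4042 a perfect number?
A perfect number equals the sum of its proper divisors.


Proper divisors of 4042: 1, 2, 43, 47, 86, 94, 2021
Sum = 1 + 2 + 43 + 47 + 86 + 94 + 2021 = 2294

No, 4042 is not perfect (2294 ≠ 4042)


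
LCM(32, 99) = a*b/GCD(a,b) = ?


GCD(32, 99) = 1
LCM = 32*99/1 = 3168/1 = 3168

LCM = 3168


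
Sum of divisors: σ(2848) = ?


Divisors of 2848: 1, 2, 4, 8, 16, 32, 89, 178, 356, 712, 1424, 2848
Sum = 1 + 2 + 4 + 8 + 16 + 32 + 89 + 178 + 356 + 712 + 1424 + 2848 = 5670

σ(2848) = 5670


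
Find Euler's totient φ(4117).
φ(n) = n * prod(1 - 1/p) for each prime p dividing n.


4117 = 23 × 179
Prime factors: 23, 179
φ(4117) = 4117 × (1-1/23) × (1-1/179)
= 4117 × 22/23 × 178/179 = 3916

φ(4117) = 3916


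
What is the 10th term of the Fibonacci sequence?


Sequence: 1, 1, 2, 3, 5, 8, 13, 21, 34, 55
F(10) = 55


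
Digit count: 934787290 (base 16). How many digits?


934787290 in base 16 = 37B7B8DA
Number of digits = 8

8 digits (base 16)


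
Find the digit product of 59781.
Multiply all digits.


5 × 9 × 7 × 8 × 1 = 2520


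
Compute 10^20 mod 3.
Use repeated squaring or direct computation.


10^1 mod 3 = 1
10^2 mod 3 = 1
10^3 mod 3 = 1
10^4 mod 3 = 1
10^5 mod 3 = 1
10^6 mod 3 = 1
10^7 mod 3 = 1
10^8 mod 3 = 1
10^9 mod 3 = 1
10^10 mod 3 = 1
10^11 mod 3 = 1
10^12 mod 3 = 1
10^13 mod 3 = 1
10^14 mod 3 = 1
10^15 mod 3 = 1
10^16 mod 3 = 1
10^17 mod 3 = 1
10^18 mod 3 = 1
10^19 mod 3 = 1
10^20 mod 3 = 1


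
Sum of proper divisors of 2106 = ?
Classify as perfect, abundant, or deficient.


Proper divisors: 1, 2, 3, 6, 9, 13, 18, 26, 27, 39, 54, 78, 81, 117, 162, 234, 351, 702, 1053
Sum = 1 + 2 + 3 + 6 + 9 + 13 + 18 + 26 + 27 + 39 + 54 + 78 + 81 + 117 + 162 + 234 + 351 + 702 + 1053 = 2976
2976 > 2106 → abundant

s(2106) = 2976 (abundant)


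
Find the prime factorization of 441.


441 / 3 = 147
147 / 3 = 49
49 / 7 = 7
7 / 7 = 1
441 = 3^2 × 7^2


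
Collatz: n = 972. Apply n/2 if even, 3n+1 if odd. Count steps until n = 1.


972 → 486 → 243 → 730 → 365 → 1096 → 548 → 274 → 137 → 412 → 206 → 103 → 310 → 155 → 466 → 233 → 700 → 350 → 175 → 526 → 263 → 790 → 395 → 1186 → 593 → 1780 → 890 → 445 → 1336 → 668 → 334 → 167 → 502 → 251 → 754 → 377 → 1132 → 566 → 283 → 850 → 425 → 1276 → 638 → 319 → 958 → 479 → 1438 → 719 → 2158 → 1079 → 3238 → 1619 → 4858 → 2429 → 7288 → 3644 → 1822 → 911 → 2734 → 1367 → 4102 → 2051 → 6154 → 3077 → 9232 → 4616 → 2308 → 1154 → 577 → 1732 → 866 → 433 → 1300 → 650 → 325 → 976 → 488 → 244 → 122 → 61 → 184 → 92 → 46 → 23 → 70 → 35 → 106 → 53 → 160 → 80 → 40 → 20 → 10 → 5 → 16 → 8 → 4 → 2 → 1
Total steps = 98

98 steps


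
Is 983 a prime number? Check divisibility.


Check divisors up to sqrt(983) = 31.3528
No divisors found.
983 is prime.

Yes, 983 is prime


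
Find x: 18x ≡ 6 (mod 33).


GCD(18, 33) = 3 divides 6
Divide: 6x ≡ 2 (mod 11)
x ≡ 4 (mod 11)


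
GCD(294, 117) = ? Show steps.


294 = 2 * 117 + 60
117 = 1 * 60 + 57
60 = 1 * 57 + 3
57 = 19 * 3 + 0
GCD = 3


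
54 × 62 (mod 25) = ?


54 × 62 = 3348
3348 mod 25 = 23


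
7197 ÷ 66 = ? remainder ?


7197 = 66 * 109 + 3
Check: 7194 + 3 = 7197

q = 109, r = 3


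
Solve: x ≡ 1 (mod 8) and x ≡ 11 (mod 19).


M = 8*19 = 152
M1 = M/8 = 19, M2 = M/19 = 8
M1^(-1) mod 8 = 3, M2^(-1) mod 19 = 12
x = 1*19*3 + 11*8*12 = 1113
1113 mod 152 = 49
Check: 49 mod 8 = 1 ✓, 49 mod 19 = 11 ✓

x ≡ 49 (mod 152)


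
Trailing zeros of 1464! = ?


floor(1464/5) = 292
floor(1464/25) = 58
floor(1464/125) = 11
floor(1464/625) = 2
Total = 363

363 trailing zeros


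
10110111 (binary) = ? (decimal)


10110111 (base 2) = 183 (decimal)
183 (decimal) = 183 (base 10)


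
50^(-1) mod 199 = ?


Use the extended Euclidean algorithm on (199, 50); each row r = 199*s + 50*t:
r=199, s=1, t=0
r=50, s=0, t=1
q=3: r=49, s=1, t=-3   [199*(1) + 50*(-3) = 49]
q=1: r=1, s=-1, t=4   [199*(-1) + 50*(4) = 1]
q=49: r=0, s=50, t=-199   [199*(50) + 50*(-199) = 0]
GCD = 1 with t = 4, so 50*(4) ≡ 1 (mod 199)
Inverse = 4 mod 199 = 4
Check: 50 * 4 = 200 ≡ 1 (mod 199)

50^(-1) ≡ 4 (mod 199)


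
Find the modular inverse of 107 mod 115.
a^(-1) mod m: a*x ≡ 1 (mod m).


Use the extended Euclidean algorithm on (115, 107); each row r = 115*s + 107*t:
r=115, s=1, t=0
r=107, s=0, t=1
q=1: r=8, s=1, t=-1   [115*(1) + 107*(-1) = 8]
q=13: r=3, s=-13, t=14   [115*(-13) + 107*(14) = 3]
q=2: r=2, s=27, t=-29   [115*(27) + 107*(-29) = 2]
q=1: r=1, s=-40, t=43   [115*(-40) + 107*(43) = 1]
q=2: r=0, s=107, t=-115   [115*(107) + 107*(-115) = 0]
GCD = 1 with t = 43, so 107*(43) ≡ 1 (mod 115)
Inverse = 43 mod 115 = 43
Check: 107 * 43 = 4601 ≡ 1 (mod 115)

107^(-1) ≡ 43 (mod 115)


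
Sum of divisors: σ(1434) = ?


Divisors of 1434: 1, 2, 3, 6, 239, 478, 717, 1434
Sum = 1 + 2 + 3 + 6 + 239 + 478 + 717 + 1434 = 2880

σ(1434) = 2880


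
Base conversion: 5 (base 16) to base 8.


5 (base 16) = 5 (decimal)
5 (decimal) = 5 (base 8)


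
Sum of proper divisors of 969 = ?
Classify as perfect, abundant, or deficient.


Proper divisors: 1, 3, 17, 19, 51, 57, 323
Sum = 1 + 3 + 17 + 19 + 51 + 57 + 323 = 471
471 < 969 → deficient

s(969) = 471 (deficient)


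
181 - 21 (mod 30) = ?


181 - 21 = 160
160 mod 30 = 10


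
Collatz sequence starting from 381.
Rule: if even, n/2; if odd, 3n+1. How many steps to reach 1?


381 → 1144 → 572 → 286 → 143 → 430 → 215 → 646 → 323 → 970 → 485 → 1456 → 728 → 364 → 182 → 91 → 274 → 137 → 412 → 206 → 103 → 310 → 155 → 466 → 233 → 700 → 350 → 175 → 526 → 263 → 790 → 395 → 1186 → 593 → 1780 → 890 → 445 → 1336 → 668 → 334 → 167 → 502 → 251 → 754 → 377 → 1132 → 566 → 283 → 850 → 425 → 1276 → 638 → 319 → 958 → 479 → 1438 → 719 → 2158 → 1079 → 3238 → 1619 → 4858 → 2429 → 7288 → 3644 → 1822 → 911 → 2734 → 1367 → 4102 → 2051 → 6154 → 3077 → 9232 → 4616 → 2308 → 1154 → 577 → 1732 → 866 → 433 → 1300 → 650 → 325 → 976 → 488 → 244 → 122 → 61 → 184 → 92 → 46 → 23 → 70 → 35 → 106 → 53 → 160 → 80 → 40 → 20 → 10 → 5 → 16 → 8 → 4 → 2 → 1
Total steps = 107

107 steps


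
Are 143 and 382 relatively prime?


Euclidean algorithm:
382 = 2 * 143 + 96
143 = 1 * 96 + 47
96 = 2 * 47 + 2
47 = 23 * 2 + 1
2 = 2 * 1 + 0
GCD(143, 382) = 1

Yes, coprime (GCD = 1)


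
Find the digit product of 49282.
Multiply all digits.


4 × 9 × 2 × 8 × 2 = 1152


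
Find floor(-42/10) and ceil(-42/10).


-42/10 = -4.2000
floor = -5
ceil = -4

floor = -5, ceil = -4


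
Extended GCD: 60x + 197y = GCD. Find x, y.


Tabular extended Euclidean (each row: r = 60*s + 197*t):
r=60, s=1, t=0
r=197, s=0, t=1
q=0: r=60, s=1, t=0   [60*(1) + 197*(0) = 60]
q=3: r=17, s=-3, t=1   [60*(-3) + 197*(1) = 17]
q=3: r=9, s=10, t=-3   [60*(10) + 197*(-3) = 9]
q=1: r=8, s=-13, t=4   [60*(-13) + 197*(4) = 8]
q=1: r=1, s=23, t=-7   [60*(23) + 197*(-7) = 1]
q=8: r=0, s=-197, t=60   [60*(-197) + 197*(60) = 0]
GCD = 1; from the row with r=1: x=23, y=-7
Check: 60*(23) + 197*(-7) = 1380 - 1379 = 1

GCD = 1, x = 23, y = -7


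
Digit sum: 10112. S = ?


1 + 0 + 1 + 1 + 2 = 5


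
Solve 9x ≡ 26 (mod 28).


GCD(9, 28) = 1, unique solution
a^(-1) mod 28 = 25
x = 25 * 26 mod 28 = 6

x ≡ 6 (mod 28)


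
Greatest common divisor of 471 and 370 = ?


471 = 1 * 370 + 101
370 = 3 * 101 + 67
101 = 1 * 67 + 34
67 = 1 * 34 + 33
34 = 1 * 33 + 1
33 = 33 * 1 + 0
GCD = 1


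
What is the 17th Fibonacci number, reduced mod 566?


F(k) mod 566 for k=1..17:
1, 1, 2, 3, 5, 8, 13, 21, 34, 55, 89, 144, 233, 377, 44, 421, 465
F(17) mod 566 = 465


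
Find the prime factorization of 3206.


3206 / 2 = 1603
1603 / 7 = 229
229 / 229 = 1
3206 = 2 × 7 × 229


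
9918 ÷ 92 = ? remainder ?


9918 = 92 * 107 + 74
Check: 9844 + 74 = 9918

q = 107, r = 74


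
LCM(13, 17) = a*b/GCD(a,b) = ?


GCD(13, 17) = 1
LCM = 13*17/1 = 221/1 = 221

LCM = 221


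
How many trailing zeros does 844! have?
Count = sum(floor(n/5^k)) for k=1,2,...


floor(844/5) = 168
floor(844/25) = 33
floor(844/125) = 6
floor(844/625) = 1
Total = 208

208 trailing zeros


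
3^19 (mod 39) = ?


3^1 mod 39 = 3
3^2 mod 39 = 9
3^3 mod 39 = 27
3^4 mod 39 = 3
3^5 mod 39 = 9
3^6 mod 39 = 27
3^7 mod 39 = 3
3^8 mod 39 = 9
3^9 mod 39 = 27
3^10 mod 39 = 3
3^11 mod 39 = 9
3^12 mod 39 = 27
3^13 mod 39 = 3
3^14 mod 39 = 9
3^15 mod 39 = 27
3^16 mod 39 = 3
3^17 mod 39 = 9
3^18 mod 39 = 27
3^19 mod 39 = 3


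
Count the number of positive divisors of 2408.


2408 = 2^3 × 7^1 × 43^1
d(2408) = (3+1) × (1+1) × (1+1) = 16

16 divisors


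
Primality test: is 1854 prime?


1854 / 2 = 927 (exact division)
1854 is NOT prime.

No, 1854 is not prime


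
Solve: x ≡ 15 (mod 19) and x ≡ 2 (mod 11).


M = 19*11 = 209
M1 = M/19 = 11, M2 = M/11 = 19
M1^(-1) mod 19 = 7, M2^(-1) mod 11 = 7
x = 15*11*7 + 2*19*7 = 1421
1421 mod 209 = 167
Check: 167 mod 19 = 15 ✓, 167 mod 11 = 2 ✓

x ≡ 167 (mod 209)


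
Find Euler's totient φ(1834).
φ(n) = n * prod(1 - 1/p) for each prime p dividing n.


1834 = 2 × 7 × 131
Prime factors: 2, 7, 131
φ(1834) = 1834 × (1-1/2) × (1-1/7) × (1-1/131)
= 1834 × 1/2 × 6/7 × 130/131 = 780

φ(1834) = 780


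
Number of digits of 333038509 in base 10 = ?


333038509 has 9 digits in base 10
floor(log10(333038509)) + 1 = floor(8.5225) + 1 = 9

9 digits (base 10)


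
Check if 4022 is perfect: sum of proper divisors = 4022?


Proper divisors of 4022: 1, 2, 2011
Sum = 1 + 2 + 2011 = 2014

No, 4022 is not perfect (2014 ≠ 4022)


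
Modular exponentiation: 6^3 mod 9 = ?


6^1 mod 9 = 6
6^2 mod 9 = 0
6^3 mod 9 = 0


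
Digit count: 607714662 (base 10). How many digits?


607714662 has 9 digits in base 10
floor(log10(607714662)) + 1 = floor(8.7837) + 1 = 9

9 digits (base 10)


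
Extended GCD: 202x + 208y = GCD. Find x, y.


Tabular extended Euclidean (each row: r = 202*s + 208*t):
r=202, s=1, t=0
r=208, s=0, t=1
q=0: r=202, s=1, t=0   [202*(1) + 208*(0) = 202]
q=1: r=6, s=-1, t=1   [202*(-1) + 208*(1) = 6]
q=33: r=4, s=34, t=-33   [202*(34) + 208*(-33) = 4]
q=1: r=2, s=-35, t=34   [202*(-35) + 208*(34) = 2]
q=2: r=0, s=104, t=-101   [202*(104) + 208*(-101) = 0]
GCD = 2; from the row with r=2: x=-35, y=34
Check: 202*(-35) + 208*(34) = -7070 + 7072 = 2

GCD = 2, x = -35, y = 34


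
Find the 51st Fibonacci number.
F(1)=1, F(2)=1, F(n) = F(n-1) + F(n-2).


Sequence: 1, 1, 2, 3, 5, 8, 13, 21, 34, 55, 89, 144, 233, 377, 610, 987, 1597, 2584, 4181, 6765, 10946, 17711, 28657, 46368, 75025, 121393, 196418, 317811, 514229, 832040, 1346269, 2178309, 3524578, 5702887, 9227465, 14930352, 24157817, 39088169, 63245986, 102334155, 165580141, 267914296, 433494437, 701408733, 1134903170, 1836311903, 2971215073, 4807526976, 7778742049, 12586269025, 20365011074
F(51) = 20365011074


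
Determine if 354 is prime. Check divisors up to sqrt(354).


354 / 2 = 177 (exact division)
354 is NOT prime.

No, 354 is not prime


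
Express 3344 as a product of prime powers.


3344 / 2 = 1672
1672 / 2 = 836
836 / 2 = 418
418 / 2 = 209
209 / 11 = 19
19 / 19 = 1
3344 = 2^4 × 11 × 19


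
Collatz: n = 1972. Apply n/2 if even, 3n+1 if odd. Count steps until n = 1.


1972 → 986 → 493 → 1480 → 740 → 370 → 185 → 556 → 278 → 139 → 418 → 209 → 628 → 314 → 157 → 472 → 236 → 118 → 59 → 178 → 89 → 268 → 134 → 67 → 202 → 101 → 304 → 152 → 76 → 38 → 19 → 58 → 29 → 88 → 44 → 22 → 11 → 34 → 17 → 52 → 26 → 13 → 40 → 20 → 10 → 5 → 16 → 8 → 4 → 2 → 1
Total steps = 50

50 steps


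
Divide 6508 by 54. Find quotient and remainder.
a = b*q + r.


6508 = 54 * 120 + 28
Check: 6480 + 28 = 6508

q = 120, r = 28


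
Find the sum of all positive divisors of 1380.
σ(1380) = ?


Divisors of 1380: 1, 2, 3, 4, 5, 6, 10, 12, 15, 20, 23, 30, 46, 60, 69, 92, 115, 138, 230, 276, 345, 460, 690, 1380
Sum = 1 + 2 + 3 + 4 + 5 + 6 + 10 + 12 + 15 + 20 + 23 + 30 + 46 + 60 + 69 + 92 + 115 + 138 + 230 + 276 + 345 + 460 + 690 + 1380 = 4032

σ(1380) = 4032


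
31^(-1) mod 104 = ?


Use the extended Euclidean algorithm on (104, 31); each row r = 104*s + 31*t:
r=104, s=1, t=0
r=31, s=0, t=1
q=3: r=11, s=1, t=-3   [104*(1) + 31*(-3) = 11]
q=2: r=9, s=-2, t=7   [104*(-2) + 31*(7) = 9]
q=1: r=2, s=3, t=-10   [104*(3) + 31*(-10) = 2]
q=4: r=1, s=-14, t=47   [104*(-14) + 31*(47) = 1]
q=2: r=0, s=31, t=-104   [104*(31) + 31*(-104) = 0]
GCD = 1 with t = 47, so 31*(47) ≡ 1 (mod 104)
Inverse = 47 mod 104 = 47
Check: 31 * 47 = 1457 ≡ 1 (mod 104)

31^(-1) ≡ 47 (mod 104)


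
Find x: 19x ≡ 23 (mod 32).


GCD(19, 32) = 1, unique solution
a^(-1) mod 32 = 27
x = 27 * 23 mod 32 = 13

x ≡ 13 (mod 32)


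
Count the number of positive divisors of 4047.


4047 = 3^1 × 19^1 × 71^1
d(4047) = (1+1) × (1+1) × (1+1) = 8

8 divisors


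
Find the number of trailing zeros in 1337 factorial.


floor(1337/5) = 267
floor(1337/25) = 53
floor(1337/125) = 10
floor(1337/625) = 2
Total = 332

332 trailing zeros


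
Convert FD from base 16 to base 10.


FD (base 16) = 253 (decimal)
253 (decimal) = 253 (base 10)


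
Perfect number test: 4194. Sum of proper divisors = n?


Proper divisors of 4194: 1, 2, 3, 6, 9, 18, 233, 466, 699, 1398, 2097
Sum = 1 + 2 + 3 + 6 + 9 + 18 + 233 + 466 + 699 + 1398 + 2097 = 4932

No, 4194 is not perfect (4932 ≠ 4194)


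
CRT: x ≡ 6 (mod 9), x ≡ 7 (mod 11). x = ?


M = 9*11 = 99
M1 = M/9 = 11, M2 = M/11 = 9
M1^(-1) mod 9 = 5, M2^(-1) mod 11 = 5
x = 6*11*5 + 7*9*5 = 645
645 mod 99 = 51
Check: 51 mod 9 = 6 ✓, 51 mod 11 = 7 ✓

x ≡ 51 (mod 99)


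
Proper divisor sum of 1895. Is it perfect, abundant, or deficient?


Proper divisors: 1, 5, 379
Sum = 1 + 5 + 379 = 385
385 < 1895 → deficient

s(1895) = 385 (deficient)


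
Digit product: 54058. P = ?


5 × 4 × 0 × 5 × 8 = 0


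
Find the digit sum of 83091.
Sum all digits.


8 + 3 + 0 + 9 + 1 = 21


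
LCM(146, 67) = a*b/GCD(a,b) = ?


GCD(146, 67) = 1
LCM = 146*67/1 = 9782/1 = 9782

LCM = 9782


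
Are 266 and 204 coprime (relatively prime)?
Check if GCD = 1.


Euclidean algorithm:
266 = 1 * 204 + 62
204 = 3 * 62 + 18
62 = 3 * 18 + 8
18 = 2 * 8 + 2
8 = 4 * 2 + 0
GCD(266, 204) = 2

No, not coprime (GCD = 2)


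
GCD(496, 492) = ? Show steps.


496 = 1 * 492 + 4
492 = 123 * 4 + 0
GCD = 4


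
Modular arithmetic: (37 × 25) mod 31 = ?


37 × 25 = 925
925 mod 31 = 26


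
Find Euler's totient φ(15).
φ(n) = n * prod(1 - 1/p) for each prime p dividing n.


15 = 3 × 5
Prime factors: 3, 5
φ(15) = 15 × (1-1/3) × (1-1/5)
= 15 × 2/3 × 4/5 = 8

φ(15) = 8


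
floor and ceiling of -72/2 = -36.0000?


-72/2 = -36.0000
floor = -36
ceil = -36

floor = -36, ceil = -36


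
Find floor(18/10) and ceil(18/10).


18/10 = 1.8000
floor = 1
ceil = 2

floor = 1, ceil = 2


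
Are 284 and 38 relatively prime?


Euclidean algorithm:
284 = 7 * 38 + 18
38 = 2 * 18 + 2
18 = 9 * 2 + 0
GCD(284, 38) = 2

No, not coprime (GCD = 2)


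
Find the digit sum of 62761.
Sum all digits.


6 + 2 + 7 + 6 + 1 = 22


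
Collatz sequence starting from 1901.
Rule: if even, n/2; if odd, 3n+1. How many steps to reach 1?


1901 → 5704 → 2852 → 1426 → 713 → 2140 → 1070 → 535 → 1606 → 803 → 2410 → 1205 → 3616 → 1808 → 904 → 452 → 226 → 113 → 340 → 170 → 85 → 256 → 128 → 64 → 32 → 16 → 8 → 4 → 2 → 1
Total steps = 29

29 steps


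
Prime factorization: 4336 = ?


4336 / 2 = 2168
2168 / 2 = 1084
1084 / 2 = 542
542 / 2 = 271
271 / 271 = 1
4336 = 2^4 × 271


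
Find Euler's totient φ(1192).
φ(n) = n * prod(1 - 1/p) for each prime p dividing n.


1192 = 2^3 × 149
Prime factors: 2, 149
φ(1192) = 1192 × (1-1/2) × (1-1/149)
= 1192 × 1/2 × 148/149 = 592

φ(1192) = 592


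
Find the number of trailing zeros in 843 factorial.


floor(843/5) = 168
floor(843/25) = 33
floor(843/125) = 6
floor(843/625) = 1
Total = 208

208 trailing zeros


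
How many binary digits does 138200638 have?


138200638 in base 2 = 1000001111001100011000111110
Number of digits = 28

28 digits (base 2)


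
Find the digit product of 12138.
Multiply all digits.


1 × 2 × 1 × 3 × 8 = 48


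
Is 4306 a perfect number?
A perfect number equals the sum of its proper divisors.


Proper divisors of 4306: 1, 2, 2153
Sum = 1 + 2 + 2153 = 2156

No, 4306 is not perfect (2156 ≠ 4306)


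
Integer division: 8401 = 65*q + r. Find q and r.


8401 = 65 * 129 + 16
Check: 8385 + 16 = 8401

q = 129, r = 16


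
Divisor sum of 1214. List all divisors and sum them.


Divisors of 1214: 1, 2, 607, 1214
Sum = 1 + 2 + 607 + 1214 = 1824

σ(1214) = 1824


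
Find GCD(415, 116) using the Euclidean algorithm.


415 = 3 * 116 + 67
116 = 1 * 67 + 49
67 = 1 * 49 + 18
49 = 2 * 18 + 13
18 = 1 * 13 + 5
13 = 2 * 5 + 3
5 = 1 * 3 + 2
3 = 1 * 2 + 1
2 = 2 * 1 + 0
GCD = 1


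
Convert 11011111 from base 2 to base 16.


11011111 (base 2) = 223 (decimal)
223 (decimal) = DF (base 16)


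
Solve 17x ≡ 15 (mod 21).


GCD(17, 21) = 1, unique solution
a^(-1) mod 21 = 5
x = 5 * 15 mod 21 = 12

x ≡ 12 (mod 21)


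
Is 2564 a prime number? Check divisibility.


2564 / 2 = 1282 (exact division)
2564 is NOT prime.

No, 2564 is not prime


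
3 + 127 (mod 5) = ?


3 + 127 = 130
130 mod 5 = 0


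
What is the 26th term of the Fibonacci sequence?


Sequence: 1, 1, 2, 3, 5, 8, 13, 21, 34, 55, 89, 144, 233, 377, 610, 987, 1597, 2584, 4181, 6765, 10946, 17711, 28657, 46368, 75025, 121393
F(26) = 121393


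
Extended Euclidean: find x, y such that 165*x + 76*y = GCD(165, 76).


Tabular extended Euclidean (each row: r = 165*s + 76*t):
r=165, s=1, t=0
r=76, s=0, t=1
q=2: r=13, s=1, t=-2   [165*(1) + 76*(-2) = 13]
q=5: r=11, s=-5, t=11   [165*(-5) + 76*(11) = 11]
q=1: r=2, s=6, t=-13   [165*(6) + 76*(-13) = 2]
q=5: r=1, s=-35, t=76   [165*(-35) + 76*(76) = 1]
q=2: r=0, s=76, t=-165   [165*(76) + 76*(-165) = 0]
GCD = 1; from the row with r=1: x=-35, y=76
Check: 165*(-35) + 76*(76) = -5775 + 5776 = 1

GCD = 1, x = -35, y = 76


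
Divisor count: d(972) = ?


972 = 2^2 × 3^5
d(972) = (2+1) × (5+1) = 18

18 divisors


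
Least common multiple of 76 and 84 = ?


GCD(76, 84) = 4
LCM = 76*84/4 = 6384/4 = 1596

LCM = 1596


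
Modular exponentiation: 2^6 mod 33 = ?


2^1 mod 33 = 2
2^2 mod 33 = 4
2^3 mod 33 = 8
2^4 mod 33 = 16
2^5 mod 33 = 32
2^6 mod 33 = 31


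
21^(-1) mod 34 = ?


Use the extended Euclidean algorithm on (34, 21); each row r = 34*s + 21*t:
r=34, s=1, t=0
r=21, s=0, t=1
q=1: r=13, s=1, t=-1   [34*(1) + 21*(-1) = 13]
q=1: r=8, s=-1, t=2   [34*(-1) + 21*(2) = 8]
q=1: r=5, s=2, t=-3   [34*(2) + 21*(-3) = 5]
q=1: r=3, s=-3, t=5   [34*(-3) + 21*(5) = 3]
q=1: r=2, s=5, t=-8   [34*(5) + 21*(-8) = 2]
q=1: r=1, s=-8, t=13   [34*(-8) + 21*(13) = 1]
q=2: r=0, s=21, t=-34   [34*(21) + 21*(-34) = 0]
GCD = 1 with t = 13, so 21*(13) ≡ 1 (mod 34)
Inverse = 13 mod 34 = 13
Check: 21 * 13 = 273 ≡ 1 (mod 34)

21^(-1) ≡ 13 (mod 34)


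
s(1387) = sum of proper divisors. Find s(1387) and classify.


Proper divisors: 1, 19, 73
Sum = 1 + 19 + 73 = 93
93 < 1387 → deficient

s(1387) = 93 (deficient)


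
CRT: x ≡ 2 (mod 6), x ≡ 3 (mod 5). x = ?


M = 6*5 = 30
M1 = M/6 = 5, M2 = M/5 = 6
M1^(-1) mod 6 = 5, M2^(-1) mod 5 = 1
x = 2*5*5 + 3*6*1 = 68
68 mod 30 = 8
Check: 8 mod 6 = 2 ✓, 8 mod 5 = 3 ✓

x ≡ 8 (mod 30)


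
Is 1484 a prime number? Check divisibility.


1484 / 2 = 742 (exact division)
1484 is NOT prime.

No, 1484 is not prime


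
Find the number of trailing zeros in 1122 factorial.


floor(1122/5) = 224
floor(1122/25) = 44
floor(1122/125) = 8
floor(1122/625) = 1
Total = 277

277 trailing zeros


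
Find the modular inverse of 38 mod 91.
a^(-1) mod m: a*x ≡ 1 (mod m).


Use the extended Euclidean algorithm on (91, 38); each row r = 91*s + 38*t:
r=91, s=1, t=0
r=38, s=0, t=1
q=2: r=15, s=1, t=-2   [91*(1) + 38*(-2) = 15]
q=2: r=8, s=-2, t=5   [91*(-2) + 38*(5) = 8]
q=1: r=7, s=3, t=-7   [91*(3) + 38*(-7) = 7]
q=1: r=1, s=-5, t=12   [91*(-5) + 38*(12) = 1]
q=7: r=0, s=38, t=-91   [91*(38) + 38*(-91) = 0]
GCD = 1 with t = 12, so 38*(12) ≡ 1 (mod 91)
Inverse = 12 mod 91 = 12
Check: 38 * 12 = 456 ≡ 1 (mod 91)

38^(-1) ≡ 12 (mod 91)


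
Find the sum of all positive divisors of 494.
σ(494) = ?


Divisors of 494: 1, 2, 13, 19, 26, 38, 247, 494
Sum = 1 + 2 + 13 + 19 + 26 + 38 + 247 + 494 = 840

σ(494) = 840


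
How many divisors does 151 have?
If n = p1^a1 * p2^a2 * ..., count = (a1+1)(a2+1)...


151 = 151^1
d(151) = (1+1) = 2

2 divisors


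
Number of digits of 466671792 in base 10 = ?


466671792 has 9 digits in base 10
floor(log10(466671792)) + 1 = floor(8.6690) + 1 = 9

9 digits (base 10)


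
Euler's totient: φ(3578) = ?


3578 = 2 × 1789
Prime factors: 2, 1789
φ(3578) = 3578 × (1-1/2) × (1-1/1789)
= 3578 × 1/2 × 1788/1789 = 1788

φ(3578) = 1788


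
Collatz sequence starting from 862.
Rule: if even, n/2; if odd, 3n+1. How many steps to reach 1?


862 → 431 → 1294 → 647 → 1942 → 971 → 2914 → 1457 → 4372 → 2186 → 1093 → 3280 → 1640 → 820 → 410 → 205 → 616 → 308 → 154 → 77 → 232 → 116 → 58 → 29 → 88 → 44 → 22 → 11 → 34 → 17 → 52 → 26 → 13 → 40 → 20 → 10 → 5 → 16 → 8 → 4 → 2 → 1
Total steps = 41

41 steps


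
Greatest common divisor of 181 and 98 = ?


181 = 1 * 98 + 83
98 = 1 * 83 + 15
83 = 5 * 15 + 8
15 = 1 * 8 + 7
8 = 1 * 7 + 1
7 = 7 * 1 + 0
GCD = 1


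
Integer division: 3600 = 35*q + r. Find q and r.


3600 = 35 * 102 + 30
Check: 3570 + 30 = 3600

q = 102, r = 30


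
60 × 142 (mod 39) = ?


60 × 142 = 8520
8520 mod 39 = 18


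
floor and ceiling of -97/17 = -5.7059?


-97/17 = -5.7059
floor = -6
ceil = -5

floor = -6, ceil = -5


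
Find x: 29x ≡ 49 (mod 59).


GCD(29, 59) = 1, unique solution
a^(-1) mod 59 = 57
x = 57 * 49 mod 59 = 20

x ≡ 20 (mod 59)


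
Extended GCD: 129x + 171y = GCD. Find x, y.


Tabular extended Euclidean (each row: r = 129*s + 171*t):
r=129, s=1, t=0
r=171, s=0, t=1
q=0: r=129, s=1, t=0   [129*(1) + 171*(0) = 129]
q=1: r=42, s=-1, t=1   [129*(-1) + 171*(1) = 42]
q=3: r=3, s=4, t=-3   [129*(4) + 171*(-3) = 3]
q=14: r=0, s=-57, t=43   [129*(-57) + 171*(43) = 0]
GCD = 3; from the row with r=3: x=4, y=-3
Check: 129*(4) + 171*(-3) = 516 - 513 = 3

GCD = 3, x = 4, y = -3


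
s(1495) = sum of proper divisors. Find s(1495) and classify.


Proper divisors: 1, 5, 13, 23, 65, 115, 299
Sum = 1 + 5 + 13 + 23 + 65 + 115 + 299 = 521
521 < 1495 → deficient

s(1495) = 521 (deficient)


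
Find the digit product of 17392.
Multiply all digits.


1 × 7 × 3 × 9 × 2 = 378


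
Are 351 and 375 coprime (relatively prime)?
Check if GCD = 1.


Euclidean algorithm:
375 = 1 * 351 + 24
351 = 14 * 24 + 15
24 = 1 * 15 + 9
15 = 1 * 9 + 6
9 = 1 * 6 + 3
6 = 2 * 3 + 0
GCD(351, 375) = 3

No, not coprime (GCD = 3)


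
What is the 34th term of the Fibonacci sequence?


Sequence: 1, 1, 2, 3, 5, 8, 13, 21, 34, 55, 89, 144, 233, 377, 610, 987, 1597, 2584, 4181, 6765, 10946, 17711, 28657, 46368, 75025, 121393, 196418, 317811, 514229, 832040, 1346269, 2178309, 3524578, 5702887
F(34) = 5702887


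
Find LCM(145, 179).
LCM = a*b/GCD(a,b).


GCD(145, 179) = 1
LCM = 145*179/1 = 25955/1 = 25955

LCM = 25955


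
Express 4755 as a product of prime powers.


4755 / 3 = 1585
1585 / 5 = 317
317 / 317 = 1
4755 = 3 × 5 × 317


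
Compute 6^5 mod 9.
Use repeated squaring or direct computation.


6^1 mod 9 = 6
6^2 mod 9 = 0
6^3 mod 9 = 0
6^4 mod 9 = 0
6^5 mod 9 = 0


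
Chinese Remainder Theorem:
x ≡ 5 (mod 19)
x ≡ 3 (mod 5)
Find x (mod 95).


M = 19*5 = 95
M1 = M/19 = 5, M2 = M/5 = 19
M1^(-1) mod 19 = 4, M2^(-1) mod 5 = 4
x = 5*5*4 + 3*19*4 = 328
328 mod 95 = 43
Check: 43 mod 19 = 5 ✓, 43 mod 5 = 3 ✓

x ≡ 43 (mod 95)


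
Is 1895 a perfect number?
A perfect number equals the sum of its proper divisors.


Proper divisors of 1895: 1, 5, 379
Sum = 1 + 5 + 379 = 385

No, 1895 is not perfect (385 ≠ 1895)


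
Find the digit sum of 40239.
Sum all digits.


4 + 0 + 2 + 3 + 9 = 18


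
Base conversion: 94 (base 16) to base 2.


94 (base 16) = 148 (decimal)
148 (decimal) = 10010100 (base 2)


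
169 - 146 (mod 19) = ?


169 - 146 = 23
23 mod 19 = 4


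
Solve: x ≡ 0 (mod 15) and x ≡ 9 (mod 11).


M = 15*11 = 165
M1 = M/15 = 11, M2 = M/11 = 15
M1^(-1) mod 15 = 11, M2^(-1) mod 11 = 3
x = 0*11*11 + 9*15*3 = 405
405 mod 165 = 75
Check: 75 mod 15 = 0 ✓, 75 mod 11 = 9 ✓

x ≡ 75 (mod 165)


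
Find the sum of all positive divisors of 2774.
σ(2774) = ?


Divisors of 2774: 1, 2, 19, 38, 73, 146, 1387, 2774
Sum = 1 + 2 + 19 + 38 + 73 + 146 + 1387 + 2774 = 4440

σ(2774) = 4440


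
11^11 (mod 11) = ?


11^1 mod 11 = 0
11^2 mod 11 = 0
11^3 mod 11 = 0
11^4 mod 11 = 0
11^5 mod 11 = 0
11^6 mod 11 = 0
11^7 mod 11 = 0
11^8 mod 11 = 0
11^9 mod 11 = 0
11^10 mod 11 = 0
11^11 mod 11 = 0


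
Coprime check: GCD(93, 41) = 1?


Euclidean algorithm:
93 = 2 * 41 + 11
41 = 3 * 11 + 8
11 = 1 * 8 + 3
8 = 2 * 3 + 2
3 = 1 * 2 + 1
2 = 2 * 1 + 0
GCD(93, 41) = 1

Yes, coprime (GCD = 1)


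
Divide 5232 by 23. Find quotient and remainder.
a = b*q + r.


5232 = 23 * 227 + 11
Check: 5221 + 11 = 5232

q = 227, r = 11


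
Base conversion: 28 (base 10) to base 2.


28 (base 10) = 28 (decimal)
28 (decimal) = 11100 (base 2)


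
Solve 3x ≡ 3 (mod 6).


GCD(3, 6) = 3 divides 3
Divide: 1x ≡ 1 (mod 2)
x ≡ 1 (mod 2)


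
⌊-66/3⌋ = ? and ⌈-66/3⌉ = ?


-66/3 = -22.0000
floor = -22
ceil = -22

floor = -22, ceil = -22


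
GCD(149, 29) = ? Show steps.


149 = 5 * 29 + 4
29 = 7 * 4 + 1
4 = 4 * 1 + 0
GCD = 1


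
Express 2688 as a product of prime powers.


2688 / 2 = 1344
1344 / 2 = 672
672 / 2 = 336
336 / 2 = 168
168 / 2 = 84
84 / 2 = 42
42 / 2 = 21
21 / 3 = 7
7 / 7 = 1
2688 = 2^7 × 3 × 7


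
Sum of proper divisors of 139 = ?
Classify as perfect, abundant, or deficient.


Proper divisors: 1
Sum = 1 = 1
1 < 139 → deficient

s(139) = 1 (deficient)


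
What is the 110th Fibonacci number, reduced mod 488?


F(k) mod 488 for k=1..110:
1, 1, 2, 3, 5, 8, 13, 21, 34, 55, 89, 144, 233, 377, 122, 11, 133, 144, 277, 421, 210, 143, 353, 8, 361, 369, 242, 123, 365, 0, 365, 365, 242, 119, 361, 480, 353, 345, 210, 67, 277, 344, 133, 477, 122, 111, 233, 344, 89, 433, 34, 467, 13, 480, 5, 485, 2, 487, 1, 0, 1, 1, 2, 3, 5, 8, 13, 21, 34, 55, 89, 144, 233, 377, 122, 11, 133, 144, 277, 421, 210, 143, 353, 8, 361, 369, 242, 123, 365, 0, 365, 365, 242, 119, 361, 480, 353, 345, 210, 67, 277, 344, 133, 477, 122, 111, 233, 344, 89, 433
F(110) mod 488 = 433


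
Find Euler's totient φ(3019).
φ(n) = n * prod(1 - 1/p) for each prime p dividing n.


3019 = 3019
Prime factors: 3019
φ(3019) = 3019 × (1-1/3019)
= 3019 × 3018/3019 = 3018

φ(3019) = 3018


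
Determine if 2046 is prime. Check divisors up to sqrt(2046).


2046 / 2 = 1023 (exact division)
2046 is NOT prime.

No, 2046 is not prime


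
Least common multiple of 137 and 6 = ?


GCD(137, 6) = 1
LCM = 137*6/1 = 822/1 = 822

LCM = 822


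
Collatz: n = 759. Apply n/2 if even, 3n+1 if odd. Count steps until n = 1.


759 → 2278 → 1139 → 3418 → 1709 → 5128 → 2564 → 1282 → 641 → 1924 → 962 → 481 → 1444 → 722 → 361 → 1084 → 542 → 271 → 814 → 407 → 1222 → 611 → 1834 → 917 → 2752 → 1376 → 688 → 344 → 172 → 86 → 43 → 130 → 65 → 196 → 98 → 49 → 148 → 74 → 37 → 112 → 56 → 28 → 14 → 7 → 22 → 11 → 34 → 17 → 52 → 26 → 13 → 40 → 20 → 10 → 5 → 16 → 8 → 4 → 2 → 1
Total steps = 59

59 steps


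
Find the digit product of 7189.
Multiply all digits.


7 × 1 × 8 × 9 = 504


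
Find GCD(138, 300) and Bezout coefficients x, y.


Tabular extended Euclidean (each row: r = 138*s + 300*t):
r=138, s=1, t=0
r=300, s=0, t=1
q=0: r=138, s=1, t=0   [138*(1) + 300*(0) = 138]
q=2: r=24, s=-2, t=1   [138*(-2) + 300*(1) = 24]
q=5: r=18, s=11, t=-5   [138*(11) + 300*(-5) = 18]
q=1: r=6, s=-13, t=6   [138*(-13) + 300*(6) = 6]
q=3: r=0, s=50, t=-23   [138*(50) + 300*(-23) = 0]
GCD = 6; from the row with r=6: x=-13, y=6
Check: 138*(-13) + 300*(6) = -1794 + 1800 = 6

GCD = 6, x = -13, y = 6


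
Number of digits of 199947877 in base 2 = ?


199947877 in base 2 = 1011111010101111011001100101
Number of digits = 28

28 digits (base 2)


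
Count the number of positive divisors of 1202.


1202 = 2^1 × 601^1
d(1202) = (1+1) × (1+1) = 4

4 divisors


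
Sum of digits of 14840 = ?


1 + 4 + 8 + 4 + 0 = 17


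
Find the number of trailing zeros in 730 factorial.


floor(730/5) = 146
floor(730/25) = 29
floor(730/125) = 5
floor(730/625) = 1
Total = 181

181 trailing zeros


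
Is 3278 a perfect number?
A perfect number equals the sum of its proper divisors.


Proper divisors of 3278: 1, 2, 11, 22, 149, 298, 1639
Sum = 1 + 2 + 11 + 22 + 149 + 298 + 1639 = 2122

No, 3278 is not perfect (2122 ≠ 3278)


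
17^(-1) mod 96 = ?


Use the extended Euclidean algorithm on (96, 17); each row r = 96*s + 17*t:
r=96, s=1, t=0
r=17, s=0, t=1
q=5: r=11, s=1, t=-5   [96*(1) + 17*(-5) = 11]
q=1: r=6, s=-1, t=6   [96*(-1) + 17*(6) = 6]
q=1: r=5, s=2, t=-11   [96*(2) + 17*(-11) = 5]
q=1: r=1, s=-3, t=17   [96*(-3) + 17*(17) = 1]
q=5: r=0, s=17, t=-96   [96*(17) + 17*(-96) = 0]
GCD = 1 with t = 17, so 17*(17) ≡ 1 (mod 96)
Inverse = 17 mod 96 = 17
Check: 17 * 17 = 289 ≡ 1 (mod 96)

17^(-1) ≡ 17 (mod 96)


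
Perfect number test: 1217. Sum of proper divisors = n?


Proper divisors of 1217: 1
Sum = 1 = 1

No, 1217 is not perfect (1 ≠ 1217)


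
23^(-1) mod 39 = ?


Use the extended Euclidean algorithm on (39, 23); each row r = 39*s + 23*t:
r=39, s=1, t=0
r=23, s=0, t=1
q=1: r=16, s=1, t=-1   [39*(1) + 23*(-1) = 16]
q=1: r=7, s=-1, t=2   [39*(-1) + 23*(2) = 7]
q=2: r=2, s=3, t=-5   [39*(3) + 23*(-5) = 2]
q=3: r=1, s=-10, t=17   [39*(-10) + 23*(17) = 1]
q=2: r=0, s=23, t=-39   [39*(23) + 23*(-39) = 0]
GCD = 1 with t = 17, so 23*(17) ≡ 1 (mod 39)
Inverse = 17 mod 39 = 17
Check: 23 * 17 = 391 ≡ 1 (mod 39)

23^(-1) ≡ 17 (mod 39)


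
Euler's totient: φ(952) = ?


952 = 2^3 × 7 × 17
Prime factors: 2, 7, 17
φ(952) = 952 × (1-1/2) × (1-1/7) × (1-1/17)
= 952 × 1/2 × 6/7 × 16/17 = 384

φ(952) = 384


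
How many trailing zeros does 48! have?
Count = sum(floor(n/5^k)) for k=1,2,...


floor(48/5) = 9
floor(48/25) = 1
Total = 10

10 trailing zeros


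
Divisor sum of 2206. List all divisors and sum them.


Divisors of 2206: 1, 2, 1103, 2206
Sum = 1 + 2 + 1103 + 2206 = 3312

σ(2206) = 3312


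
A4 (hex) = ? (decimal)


A4 (base 16) = 164 (decimal)
164 (decimal) = 164 (base 10)


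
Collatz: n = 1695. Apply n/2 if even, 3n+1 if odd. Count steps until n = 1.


1695 → 5086 → 2543 → 7630 → 3815 → 11446 → 5723 → 17170 → 8585 → 25756 → 12878 → 6439 → 19318 → 9659 → 28978 → 14489 → 43468 → 21734 → 10867 → 32602 → 16301 → 48904 → 24452 → 12226 → 6113 → 18340 → 9170 → 4585 → 13756 → 6878 → 3439 → 10318 → 5159 → 15478 → 7739 → 23218 → 11609 → 34828 → 17414 → 8707 → 26122 → 13061 → 39184 → 19592 → 9796 → 4898 → 2449 → 7348 → 3674 → 1837 → 5512 → 2756 → 1378 → 689 → 2068 → 1034 → 517 → 1552 → 776 → 388 → 194 → 97 → 292 → 146 → 73 → 220 → 110 → 55 → 166 → 83 → 250 → 125 → 376 → 188 → 94 → 47 → 142 → 71 → 214 → 107 → 322 → 161 → 484 → 242 → 121 → 364 → 182 → 91 → 274 → 137 → 412 → 206 → 103 → 310 → 155 → 466 → 233 → 700 → 350 → 175 → 526 → 263 → 790 → 395 → 1186 → 593 → 1780 → 890 → 445 → 1336 → 668 → 334 → 167 → 502 → 251 → 754 → 377 → 1132 → 566 → 283 → 850 → 425 → 1276 → 638 → 319 → 958 → 479 → 1438 → 719 → 2158 → 1079 → 3238 → 1619 → 4858 → 2429 → 7288 → 3644 → 1822 → 911 → 2734 → 1367 → 4102 → 2051 → 6154 → 3077 → 9232 → 4616 → 2308 → 1154 → 577 → 1732 → 866 → 433 → 1300 → 650 → 325 → 976 → 488 → 244 → 122 → 61 → 184 → 92 → 46 → 23 → 70 → 35 → 106 → 53 → 160 → 80 → 40 → 20 → 10 → 5 → 16 → 8 → 4 → 2 → 1
Total steps = 179

179 steps


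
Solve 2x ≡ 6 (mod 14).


GCD(2, 14) = 2 divides 6
Divide: 1x ≡ 3 (mod 7)
x ≡ 3 (mod 7)


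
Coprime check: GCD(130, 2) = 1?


Euclidean algorithm:
130 = 65 * 2 + 0
GCD(130, 2) = 2

No, not coprime (GCD = 2)


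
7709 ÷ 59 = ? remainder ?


7709 = 59 * 130 + 39
Check: 7670 + 39 = 7709

q = 130, r = 39


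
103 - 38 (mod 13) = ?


103 - 38 = 65
65 mod 13 = 0


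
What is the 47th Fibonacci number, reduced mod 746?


F(k) mod 746 for k=1..47:
1, 1, 2, 3, 5, 8, 13, 21, 34, 55, 89, 144, 233, 377, 610, 241, 105, 346, 451, 51, 502, 553, 309, 116, 425, 541, 220, 15, 235, 250, 485, 735, 474, 463, 191, 654, 99, 7, 106, 113, 219, 332, 551, 137, 688, 79, 21
F(47) mod 746 = 21


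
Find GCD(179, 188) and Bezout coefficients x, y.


Tabular extended Euclidean (each row: r = 179*s + 188*t):
r=179, s=1, t=0
r=188, s=0, t=1
q=0: r=179, s=1, t=0   [179*(1) + 188*(0) = 179]
q=1: r=9, s=-1, t=1   [179*(-1) + 188*(1) = 9]
q=19: r=8, s=20, t=-19   [179*(20) + 188*(-19) = 8]
q=1: r=1, s=-21, t=20   [179*(-21) + 188*(20) = 1]
q=8: r=0, s=188, t=-179   [179*(188) + 188*(-179) = 0]
GCD = 1; from the row with r=1: x=-21, y=20
Check: 179*(-21) + 188*(20) = -3759 + 3760 = 1

GCD = 1, x = -21, y = 20


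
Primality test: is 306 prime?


306 / 2 = 153 (exact division)
306 is NOT prime.

No, 306 is not prime


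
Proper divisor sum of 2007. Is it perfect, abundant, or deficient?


Proper divisors: 1, 3, 9, 223, 669
Sum = 1 + 3 + 9 + 223 + 669 = 905
905 < 2007 → deficient

s(2007) = 905 (deficient)


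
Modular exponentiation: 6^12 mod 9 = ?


6^1 mod 9 = 6
6^2 mod 9 = 0
6^3 mod 9 = 0
6^4 mod 9 = 0
6^5 mod 9 = 0
6^6 mod 9 = 0
6^7 mod 9 = 0
6^8 mod 9 = 0
6^9 mod 9 = 0
6^10 mod 9 = 0
6^11 mod 9 = 0
6^12 mod 9 = 0


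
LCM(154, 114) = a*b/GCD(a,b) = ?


GCD(154, 114) = 2
LCM = 154*114/2 = 17556/2 = 8778

LCM = 8778


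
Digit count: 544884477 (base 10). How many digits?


544884477 has 9 digits in base 10
floor(log10(544884477)) + 1 = floor(8.7363) + 1 = 9

9 digits (base 10)


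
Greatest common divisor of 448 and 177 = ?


448 = 2 * 177 + 94
177 = 1 * 94 + 83
94 = 1 * 83 + 11
83 = 7 * 11 + 6
11 = 1 * 6 + 5
6 = 1 * 5 + 1
5 = 5 * 1 + 0
GCD = 1


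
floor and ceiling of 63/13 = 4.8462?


63/13 = 4.8462
floor = 4
ceil = 5

floor = 4, ceil = 5


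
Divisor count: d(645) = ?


645 = 3^1 × 5^1 × 43^1
d(645) = (1+1) × (1+1) × (1+1) = 8

8 divisors


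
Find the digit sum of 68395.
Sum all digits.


6 + 8 + 3 + 9 + 5 = 31


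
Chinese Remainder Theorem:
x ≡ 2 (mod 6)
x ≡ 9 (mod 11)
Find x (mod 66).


M = 6*11 = 66
M1 = M/6 = 11, M2 = M/11 = 6
M1^(-1) mod 6 = 5, M2^(-1) mod 11 = 2
x = 2*11*5 + 9*6*2 = 218
218 mod 66 = 20
Check: 20 mod 6 = 2 ✓, 20 mod 11 = 9 ✓

x ≡ 20 (mod 66)


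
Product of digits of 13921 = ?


1 × 3 × 9 × 2 × 1 = 54


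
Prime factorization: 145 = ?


145 / 5 = 29
29 / 29 = 1
145 = 5 × 29


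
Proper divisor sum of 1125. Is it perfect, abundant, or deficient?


Proper divisors: 1, 3, 5, 9, 15, 25, 45, 75, 125, 225, 375
Sum = 1 + 3 + 5 + 9 + 15 + 25 + 45 + 75 + 125 + 225 + 375 = 903
903 < 1125 → deficient

s(1125) = 903 (deficient)


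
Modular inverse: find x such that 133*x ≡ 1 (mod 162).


Use the extended Euclidean algorithm on (162, 133); each row r = 162*s + 133*t:
r=162, s=1, t=0
r=133, s=0, t=1
q=1: r=29, s=1, t=-1   [162*(1) + 133*(-1) = 29]
q=4: r=17, s=-4, t=5   [162*(-4) + 133*(5) = 17]
q=1: r=12, s=5, t=-6   [162*(5) + 133*(-6) = 12]
q=1: r=5, s=-9, t=11   [162*(-9) + 133*(11) = 5]
q=2: r=2, s=23, t=-28   [162*(23) + 133*(-28) = 2]
q=2: r=1, s=-55, t=67   [162*(-55) + 133*(67) = 1]
q=2: r=0, s=133, t=-162   [162*(133) + 133*(-162) = 0]
GCD = 1 with t = 67, so 133*(67) ≡ 1 (mod 162)
Inverse = 67 mod 162 = 67
Check: 133 * 67 = 8911 ≡ 1 (mod 162)

133^(-1) ≡ 67 (mod 162)


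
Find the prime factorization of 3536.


3536 / 2 = 1768
1768 / 2 = 884
884 / 2 = 442
442 / 2 = 221
221 / 13 = 17
17 / 17 = 1
3536 = 2^4 × 13 × 17


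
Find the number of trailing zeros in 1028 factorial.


floor(1028/5) = 205
floor(1028/25) = 41
floor(1028/125) = 8
floor(1028/625) = 1
Total = 255

255 trailing zeros


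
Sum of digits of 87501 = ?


8 + 7 + 5 + 0 + 1 = 21


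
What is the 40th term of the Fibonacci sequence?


Sequence: 1, 1, 2, 3, 5, 8, 13, 21, 34, 55, 89, 144, 233, 377, 610, 987, 1597, 2584, 4181, 6765, 10946, 17711, 28657, 46368, 75025, 121393, 196418, 317811, 514229, 832040, 1346269, 2178309, 3524578, 5702887, 9227465, 14930352, 24157817, 39088169, 63245986, 102334155
F(40) = 102334155


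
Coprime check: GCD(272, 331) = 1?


Euclidean algorithm:
331 = 1 * 272 + 59
272 = 4 * 59 + 36
59 = 1 * 36 + 23
36 = 1 * 23 + 13
23 = 1 * 13 + 10
13 = 1 * 10 + 3
10 = 3 * 3 + 1
3 = 3 * 1 + 0
GCD(272, 331) = 1

Yes, coprime (GCD = 1)


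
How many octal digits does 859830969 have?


859830969 in base 8 = 6317775271
Number of digits = 10

10 digits (base 8)


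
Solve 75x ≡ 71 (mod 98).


GCD(75, 98) = 1, unique solution
a^(-1) mod 98 = 17
x = 17 * 71 mod 98 = 31

x ≡ 31 (mod 98)


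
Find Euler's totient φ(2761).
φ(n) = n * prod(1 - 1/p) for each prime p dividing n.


2761 = 11 × 251
Prime factors: 11, 251
φ(2761) = 2761 × (1-1/11) × (1-1/251)
= 2761 × 10/11 × 250/251 = 2500

φ(2761) = 2500
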